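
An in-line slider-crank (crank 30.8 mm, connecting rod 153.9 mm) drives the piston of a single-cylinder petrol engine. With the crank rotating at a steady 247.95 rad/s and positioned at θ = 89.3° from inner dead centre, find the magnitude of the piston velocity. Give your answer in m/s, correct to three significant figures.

7.66

ω = 247.9 rad/s
For an in-line slider-crank, x = r cosθ + √(L² − r² sin²θ), so v = −rω sinθ·[1 + r cosθ/√(L² − r² sin²θ)].
With r = 0.0308 m, L = 0.1539 m, θ = 89.3°: √(L² − r² sin²θ) = 0.15079 m.
v = −0.0308·247.9·0.99993·[1 + 0.0308·0.01222/0.15079] = -7.6553 m/s.
|v| = 7.6553 m/s.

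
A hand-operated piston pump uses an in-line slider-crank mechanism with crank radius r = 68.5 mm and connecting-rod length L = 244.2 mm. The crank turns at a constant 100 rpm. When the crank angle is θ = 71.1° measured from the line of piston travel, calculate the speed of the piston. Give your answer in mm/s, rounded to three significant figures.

ω = 2π·100/60 = 10.47 rad/s
For an in-line slider-crank, x = r cosθ + √(L² − r² sin²θ), so v = −rω sinθ·[1 + r cosθ/√(L² − r² sin²θ)].
With r = 0.0685 m, L = 0.2442 m, θ = 71.1°: √(L² − r² sin²θ) = 0.23544 m.
v = −0.0685·10.47·0.94609·[1 + 0.0685·0.32392/0.23544] = -0.74261 m/s.
|v| = 0.74261 m/s = 742.61 mm/s.

743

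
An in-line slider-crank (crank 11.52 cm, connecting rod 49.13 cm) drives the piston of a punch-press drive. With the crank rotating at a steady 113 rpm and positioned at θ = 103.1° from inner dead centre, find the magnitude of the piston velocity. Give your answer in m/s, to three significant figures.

1.26

ω = 2π·113/60 = 11.83 rad/s
For an in-line slider-crank, x = r cosθ + √(L² − r² sin²θ), so v = −rω sinθ·[1 + r cosθ/√(L² − r² sin²θ)].
With r = 0.1152 m, L = 0.4913 m, θ = 103.1°: √(L² − r² sin²θ) = 0.47832 m.
v = −0.1152·11.83·0.97398·[1 + 0.1152·-0.22665/0.47832] = -1.2552 m/s.
|v| = 1.2552 m/s.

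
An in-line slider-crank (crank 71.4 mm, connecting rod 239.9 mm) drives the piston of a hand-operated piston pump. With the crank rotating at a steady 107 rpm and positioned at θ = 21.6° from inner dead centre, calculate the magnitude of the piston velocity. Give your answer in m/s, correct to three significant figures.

0.377

ω = 2π·107/60 = 11.21 rad/s
For an in-line slider-crank, x = r cosθ + √(L² − r² sin²θ), so v = −rω sinθ·[1 + r cosθ/√(L² − r² sin²θ)].
With r = 0.0714 m, L = 0.2399 m, θ = 21.6°: √(L² − r² sin²θ) = 0.23846 m.
v = −0.0714·11.21·0.36812·[1 + 0.0714·0.92978/0.23846] = -0.37651 m/s.
|v| = 0.37651 m/s.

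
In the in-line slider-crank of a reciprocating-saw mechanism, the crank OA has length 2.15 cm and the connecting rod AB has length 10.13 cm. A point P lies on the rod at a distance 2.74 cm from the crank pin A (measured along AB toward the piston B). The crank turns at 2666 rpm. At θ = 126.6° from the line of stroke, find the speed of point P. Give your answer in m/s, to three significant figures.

5.33

ω = 279.2 rad/s.  Crank-pin speed |V_A| = rω = 6.0024 m/s, perpendicular to OA.
Rod angle: sinφ = −(r/L) sinθ ⇒ φ = -9.811°; ω_rod = −rω cosθ/√(L²−r²sin²θ) = +35.853 rad/s.
V_P = V_A + ω_rod × AP, with AP = 0.0274 m along the rod.
Components: V_Px = −rω sinθ − a·ω_rod·sinφ = -4.6515 m/s;  V_Py = rω cosθ + a·ω_rod·cosφ = -2.6108 m/s.
|V_P| = √(V_Px² + V_Py²) = 5.3341 m/s.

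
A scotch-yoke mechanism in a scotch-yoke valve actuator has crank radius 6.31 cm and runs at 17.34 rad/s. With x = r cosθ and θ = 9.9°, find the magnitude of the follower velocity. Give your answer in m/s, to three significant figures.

0.188

ω = 17.34 rad/s
x = r cosθ ⇒ ẋ = −rω sinθ.
|v| = rω|sinθ| = 0.0631·17.34·|sin 9.9°| = 0.18812 m/s.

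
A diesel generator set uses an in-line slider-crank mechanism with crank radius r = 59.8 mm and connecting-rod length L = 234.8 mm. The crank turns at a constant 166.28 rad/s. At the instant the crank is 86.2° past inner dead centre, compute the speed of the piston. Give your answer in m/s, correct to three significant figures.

10.1

ω = 166.3 rad/s
For an in-line slider-crank, x = r cosθ + √(L² − r² sin²θ), so v = −rω sinθ·[1 + r cosθ/√(L² − r² sin²θ)].
With r = 0.0598 m, L = 0.2348 m, θ = 86.2°: √(L² − r² sin²θ) = 0.22709 m.
v = −0.0598·166.3·0.99780·[1 + 0.0598·0.06627/0.22709] = -10.095 m/s.
|v| = 10.095 m/s.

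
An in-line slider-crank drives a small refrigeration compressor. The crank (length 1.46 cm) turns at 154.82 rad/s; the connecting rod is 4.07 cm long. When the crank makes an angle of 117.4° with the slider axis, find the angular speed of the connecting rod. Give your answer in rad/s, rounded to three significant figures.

27.0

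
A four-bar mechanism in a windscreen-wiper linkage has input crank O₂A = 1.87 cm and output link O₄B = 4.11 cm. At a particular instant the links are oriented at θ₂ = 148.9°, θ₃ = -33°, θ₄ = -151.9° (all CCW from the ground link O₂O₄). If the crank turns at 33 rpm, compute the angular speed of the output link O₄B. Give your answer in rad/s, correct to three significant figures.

ω₂ = 3.456 rad/s (from 33 rpm).
Differentiating the loop-closure r₂e^{iθ₂}+r₃e^{iθ₃}=r₁+r₄e^{iθ₄} gives r₂ω₂e^{iθ₂}+r₃ω₃e^{iθ₃}=r₄ω₄e^{iθ₄}.
Eliminating the other unknown: ω₄ = r₂ω₂ sin(θ₂−θ₃) / [r₄ sin(θ₄−θ₃)].
Numerator sine = -0.03316; denominator sine = -0.87546.
Result = 0.0187·3.456·(-0.03316) / (0.0411·(-0.87546)) = +0.059546 rad/s; magnitude 0.059546 rad/s.

0.0595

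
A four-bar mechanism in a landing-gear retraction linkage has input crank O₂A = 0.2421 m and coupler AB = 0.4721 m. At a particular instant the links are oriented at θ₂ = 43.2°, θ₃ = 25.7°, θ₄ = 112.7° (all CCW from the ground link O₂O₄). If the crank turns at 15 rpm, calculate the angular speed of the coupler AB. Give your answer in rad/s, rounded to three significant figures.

0.756

ω₂ = 1.571 rad/s (from 15 rpm).
Differentiating the loop-closure r₂e^{iθ₂}+r₃e^{iθ₃}=r₁+r₄e^{iθ₄} gives r₂ω₂e^{iθ₂}+r₃ω₃e^{iθ₃}=r₄ω₄e^{iθ₄}.
Eliminating the other unknown: ω₃ = r₂ω₂ sin(θ₄−θ₂) / [r₃ sin(θ₃−θ₄)].
Numerator sine = +0.93667; denominator sine = -0.99863.
Result = 0.2421·1.571·(+0.93667) / (0.4721·(-0.99863)) = -0.75555 rad/s; magnitude 0.75555 rad/s.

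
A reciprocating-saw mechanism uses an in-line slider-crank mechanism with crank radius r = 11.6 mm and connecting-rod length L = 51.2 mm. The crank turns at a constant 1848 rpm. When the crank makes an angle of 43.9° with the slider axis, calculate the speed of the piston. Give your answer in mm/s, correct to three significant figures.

ω = 2π·1848/60 = 193.5 rad/s
For an in-line slider-crank, x = r cosθ + √(L² − r² sin²θ), so v = −rω sinθ·[1 + r cosθ/√(L² − r² sin²θ)].
With r = 0.0116 m, L = 0.0512 m, θ = 43.9°: √(L² − r² sin²θ) = 0.050564 m.
v = −0.0116·193.5·0.69340·[1 + 0.0116·0.72055/0.050564] = -1.8139 m/s.
|v| = 1.8139 m/s = 1813.9 mm/s.

1810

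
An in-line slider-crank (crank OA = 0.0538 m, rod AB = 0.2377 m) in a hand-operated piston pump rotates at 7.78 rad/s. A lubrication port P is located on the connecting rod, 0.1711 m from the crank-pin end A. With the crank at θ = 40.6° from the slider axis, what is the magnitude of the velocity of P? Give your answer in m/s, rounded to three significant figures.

ω = 7.78 rad/s.  Crank-pin speed |V_A| = rω = 0.41856 m/s, perpendicular to OA.
Rod angle: sinφ = −(r/L) sinθ ⇒ φ = -8.470°; ω_rod = −rω cosθ/√(L²−r²sin²θ) = -1.3517 rad/s.
V_P = V_A + ω_rod × AP, with AP = 0.1711 m along the rod.
Components: V_Px = −rω sinθ − a·ω_rod·sinφ = -0.30646 m/s;  V_Py = rω cosθ + a·ω_rod·cosφ = +0.089044 m/s.
|V_P| = √(V_Px² + V_Py²) = 0.31913 m/s.

0.319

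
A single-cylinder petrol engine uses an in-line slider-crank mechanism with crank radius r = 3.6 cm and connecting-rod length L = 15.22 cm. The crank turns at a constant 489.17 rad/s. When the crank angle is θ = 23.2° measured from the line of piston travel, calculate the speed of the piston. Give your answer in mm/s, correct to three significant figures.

8450

ω = 489.2 rad/s
For an in-line slider-crank, x = r cosθ + √(L² − r² sin²θ), so v = −rω sinθ·[1 + r cosθ/√(L² − r² sin²θ)].
With r = 0.036 m, L = 0.1522 m, θ = 23.2°: √(L² − r² sin²θ) = 0.15154 m.
v = −0.036·489.2·0.39394·[1 + 0.036·0.91914/0.15154] = -8.4522 m/s.
|v| = 8.4522 m/s = 8452.2 mm/s.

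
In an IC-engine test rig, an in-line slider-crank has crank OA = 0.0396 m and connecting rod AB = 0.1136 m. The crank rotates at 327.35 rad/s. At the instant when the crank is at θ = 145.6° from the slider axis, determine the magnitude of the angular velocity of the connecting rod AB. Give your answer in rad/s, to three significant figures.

ω = 327.4 rad/s
The rod makes angle φ with the slider axis where L sinφ = r sinθ; differentiating, L cosφ·φ̇ = r ω cosθ.
L cosφ = √(L² − r² sin²θ) = 0.11138 m.
|ω_rod| = r ω |cosθ| / √(L² − r² sin²θ) = 0.0396·327.4·0.82511/0.11138 = 96.036 rad/s.

96.0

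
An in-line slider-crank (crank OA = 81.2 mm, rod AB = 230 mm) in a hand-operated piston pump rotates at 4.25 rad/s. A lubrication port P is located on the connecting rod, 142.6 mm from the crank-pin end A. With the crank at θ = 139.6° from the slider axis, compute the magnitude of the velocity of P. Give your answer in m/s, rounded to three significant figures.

ω = 4.25 rad/s.  Crank-pin speed |V_A| = rω = 0.3451 m/s, perpendicular to OA.
Rod angle: sinφ = −(r/L) sinθ ⇒ φ = -13.227°; ω_rod = −rω cosθ/√(L²−r²sin²θ) = +1.1738 rad/s.
V_P = V_A + ω_rod × AP, with AP = 0.1426 m along the rod.
Components: V_Px = −rω sinθ − a·ω_rod·sinφ = -0.18537 m/s;  V_Py = rω cosθ + a·ω_rod·cosφ = -0.099867 m/s.
|V_P| = √(V_Px² + V_Py²) = 0.21056 m/s.

0.211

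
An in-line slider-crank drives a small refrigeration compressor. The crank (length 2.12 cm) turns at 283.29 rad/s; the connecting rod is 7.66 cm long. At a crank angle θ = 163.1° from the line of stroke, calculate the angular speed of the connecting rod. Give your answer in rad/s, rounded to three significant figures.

75.3

ω = 283.3 rad/s
The rod makes angle φ with the slider axis where L sinφ = r sinθ; differentiating, L cosφ·φ̇ = r ω cosθ.
L cosφ = √(L² − r² sin²θ) = 0.076352 m.
|ω_rod| = r ω |cosθ| / √(L² − r² sin²θ) = 0.0212·283.3·0.95681/0.076352 = 75.262 rad/s.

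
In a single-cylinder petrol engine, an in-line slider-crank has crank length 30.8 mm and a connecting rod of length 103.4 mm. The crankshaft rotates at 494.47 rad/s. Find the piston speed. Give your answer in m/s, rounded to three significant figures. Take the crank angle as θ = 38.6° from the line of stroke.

ω = 494.5 rad/s
For an in-line slider-crank, x = r cosθ + √(L² − r² sin²θ), so v = −rω sinθ·[1 + r cosθ/√(L² − r² sin²θ)].
With r = 0.0308 m, L = 0.1034 m, θ = 38.6°: √(L² − r² sin²θ) = 0.1016 m.
v = −0.0308·494.5·0.62388·[1 + 0.0308·0.78152/0.1016] = -11.753 m/s.
|v| = 11.753 m/s.

11.8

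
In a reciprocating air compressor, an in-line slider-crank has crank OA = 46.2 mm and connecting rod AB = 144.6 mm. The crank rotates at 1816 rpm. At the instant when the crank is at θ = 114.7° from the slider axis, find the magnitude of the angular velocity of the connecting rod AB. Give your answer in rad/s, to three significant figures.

ω = 190.2 rad/s (converted from 1816 rpm).
The rod makes angle φ with the slider axis where L sinφ = r sinθ; differentiating, L cosφ·φ̇ = r ω cosθ.
L cosφ = √(L² − r² sin²θ) = 0.13837 m.
|ω_rod| = r ω |cosθ| / √(L² − r² sin²θ) = 0.0462·190.2·0.41787/0.13837 = 26.532 rad/s.

26.5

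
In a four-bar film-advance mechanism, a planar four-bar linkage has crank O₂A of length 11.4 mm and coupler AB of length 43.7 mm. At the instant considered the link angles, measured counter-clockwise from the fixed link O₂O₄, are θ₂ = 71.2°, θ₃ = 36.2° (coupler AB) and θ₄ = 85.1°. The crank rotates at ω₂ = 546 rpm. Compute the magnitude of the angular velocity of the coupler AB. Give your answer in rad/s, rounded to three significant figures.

4.75

ω₂ = 57.18 rad/s (from 546 rpm).
Differentiating the loop-closure r₂e^{iθ₂}+r₃e^{iθ₃}=r₁+r₄e^{iθ₄} gives r₂ω₂e^{iθ₂}+r₃ω₃e^{iθ₃}=r₄ω₄e^{iθ₄}.
Eliminating the other unknown: ω₃ = r₂ω₂ sin(θ₄−θ₂) / [r₃ sin(θ₃−θ₄)].
Numerator sine = +0.24023; denominator sine = -0.75356.
Result = 0.0114·57.18·(+0.24023) / (0.0437·(-0.75356)) = -4.755 rad/s; magnitude 4.755 rad/s.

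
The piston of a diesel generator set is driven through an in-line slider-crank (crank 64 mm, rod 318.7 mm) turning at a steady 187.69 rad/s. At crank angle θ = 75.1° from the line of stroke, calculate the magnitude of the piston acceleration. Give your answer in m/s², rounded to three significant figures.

180

ω = 187.7 rad/s
x(θ) = r cosθ + √(L² − r² sin²θ); with ω constant, a = ω²·d²x/dθ².
d²x/dθ² = −r cosθ − r²(cos2θ)/√u − r⁴ sin²2θ/(4u^{3/2}),  u = L² − r² sin²θ = 0.0977445 m².
Substituting r = 0.064 m, L = 0.3187 m, θ = 75.1°: d²x/dθ² = -0.0051216 m.
a = ω²·d²x/dθ² = (187.7)²·(-0.0051216) = -180.42 m/s²;  |a| = 180.42 m/s².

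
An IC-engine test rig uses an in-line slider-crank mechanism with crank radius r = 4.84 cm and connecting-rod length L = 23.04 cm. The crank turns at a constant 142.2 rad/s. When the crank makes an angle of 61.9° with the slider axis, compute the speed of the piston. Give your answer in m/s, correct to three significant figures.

6.68

ω = 142.2 rad/s
For an in-line slider-crank, x = r cosθ + √(L² − r² sin²θ), so v = −rω sinθ·[1 + r cosθ/√(L² − r² sin²θ)].
With r = 0.0484 m, L = 0.2304 m, θ = 61.9°: √(L² − r² sin²θ) = 0.22641 m.
v = −0.0484·142.2·0.88213·[1 + 0.0484·0.47101/0.22641] = -6.6825 m/s.
|v| = 6.6825 m/s.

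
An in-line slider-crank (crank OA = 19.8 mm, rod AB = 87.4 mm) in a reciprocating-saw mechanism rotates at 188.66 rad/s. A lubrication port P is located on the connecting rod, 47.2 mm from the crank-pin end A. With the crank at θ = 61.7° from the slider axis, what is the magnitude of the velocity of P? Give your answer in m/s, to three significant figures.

ω = 188.7 rad/s.  Crank-pin speed |V_A| = rω = 3.7355 m/s, perpendicular to OA.
Rod angle: sinφ = −(r/L) sinθ ⇒ φ = -11.506°; ω_rod = −rω cosθ/√(L²−r²sin²θ) = -20.678 rad/s.
V_P = V_A + ω_rod × AP, with AP = 0.0472 m along the rod.
Components: V_Px = −rω sinθ − a·ω_rod·sinφ = -3.4837 m/s;  V_Py = rω cosθ + a·ω_rod·cosφ = +0.81455 m/s.
|V_P| = √(V_Px² + V_Py²) = 3.5776 m/s.

3.58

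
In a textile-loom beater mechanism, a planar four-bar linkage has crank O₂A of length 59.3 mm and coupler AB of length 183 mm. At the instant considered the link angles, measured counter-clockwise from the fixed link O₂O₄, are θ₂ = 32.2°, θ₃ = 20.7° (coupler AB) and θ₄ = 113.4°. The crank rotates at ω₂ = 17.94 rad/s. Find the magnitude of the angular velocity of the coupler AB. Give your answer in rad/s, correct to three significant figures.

ω₂ = 17.94 rad/s
Differentiating the loop-closure r₂e^{iθ₂}+r₃e^{iθ₃}=r₁+r₄e^{iθ₄} gives r₂ω₂e^{iθ₂}+r₃ω₃e^{iθ₃}=r₄ω₄e^{iθ₄}.
Eliminating the other unknown: ω₃ = r₂ω₂ sin(θ₄−θ₂) / [r₃ sin(θ₃−θ₄)].
Numerator sine = +0.98823; denominator sine = -0.99889.
Result = 0.0593·17.94·(+0.98823) / (0.183·(-0.99889)) = -5.7513 rad/s; magnitude 5.7513 rad/s.

5.75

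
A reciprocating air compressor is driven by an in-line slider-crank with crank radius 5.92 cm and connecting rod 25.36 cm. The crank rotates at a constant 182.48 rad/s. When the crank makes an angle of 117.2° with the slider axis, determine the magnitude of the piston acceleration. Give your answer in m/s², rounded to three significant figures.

1170

ω = 182.5 rad/s
x(θ) = r cosθ + √(L² − r² sin²θ); with ω constant, a = ω²·d²x/dθ².
d²x/dθ² = −r cosθ − r²(cos2θ)/√u − r⁴ sin²2θ/(4u^{3/2}),  u = L² − r² sin²θ = 0.0615406 m².
Substituting r = 0.0592 m, L = 0.2536 m, θ = 117.2°: d²x/dθ² = +0.035151 m.
a = ω²·d²x/dθ² = (182.5)²·(+0.035151) = +1170.5 m/s²;  |a| = 1170.5 m/s².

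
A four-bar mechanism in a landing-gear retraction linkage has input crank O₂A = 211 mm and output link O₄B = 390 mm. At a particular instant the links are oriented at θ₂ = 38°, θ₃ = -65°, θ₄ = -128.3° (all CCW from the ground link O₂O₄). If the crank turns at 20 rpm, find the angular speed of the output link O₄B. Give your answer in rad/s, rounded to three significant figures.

1.24

ω₂ = 2.094 rad/s (from 20 rpm).
Differentiating the loop-closure r₂e^{iθ₂}+r₃e^{iθ₃}=r₁+r₄e^{iθ₄} gives r₂ω₂e^{iθ₂}+r₃ω₃e^{iθ₃}=r₄ω₄e^{iθ₄}.
Eliminating the other unknown: ω₄ = r₂ω₂ sin(θ₂−θ₃) / [r₄ sin(θ₄−θ₃)].
Numerator sine = +0.97437; denominator sine = -0.89337.
Result = 0.211·2.094·(+0.97437) / (0.39·(-0.89337)) = -1.2359 rad/s; magnitude 1.2359 rad/s.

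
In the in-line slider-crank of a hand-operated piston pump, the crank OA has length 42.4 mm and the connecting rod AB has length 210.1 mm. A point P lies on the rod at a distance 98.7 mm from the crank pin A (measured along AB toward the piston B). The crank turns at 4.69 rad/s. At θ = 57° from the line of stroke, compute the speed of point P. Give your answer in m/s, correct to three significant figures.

0.185

ω = 4.69 rad/s.  Crank-pin speed |V_A| = rω = 0.19886 m/s, perpendicular to OA.
Rod angle: sinφ = −(r/L) sinθ ⇒ φ = -9.744°; ω_rod = −rω cosθ/√(L²−r²sin²θ) = -0.52304 rad/s.
V_P = V_A + ω_rod × AP, with AP = 0.0987 m along the rod.
Components: V_Px = −rω sinθ − a·ω_rod·sinφ = -0.17551 m/s;  V_Py = rω cosθ + a·ω_rod·cosφ = +0.057426 m/s.
|V_P| = √(V_Px² + V_Py²) = 0.18467 m/s.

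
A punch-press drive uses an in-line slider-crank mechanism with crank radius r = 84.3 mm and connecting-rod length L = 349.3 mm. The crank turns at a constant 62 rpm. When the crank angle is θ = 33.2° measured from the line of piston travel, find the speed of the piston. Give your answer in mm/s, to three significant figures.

ω = 2π·62/60 = 6.493 rad/s
For an in-line slider-crank, x = r cosθ + √(L² − r² sin²θ), so v = −rω sinθ·[1 + r cosθ/√(L² − r² sin²θ)].
With r = 0.0843 m, L = 0.3493 m, θ = 33.2°: √(L² − r² sin²θ) = 0.34624 m.
v = −0.0843·6.493·0.54756·[1 + 0.0843·0.83676/0.34624] = -0.36075 m/s.
|v| = 0.36075 m/s = 360.75 mm/s.

361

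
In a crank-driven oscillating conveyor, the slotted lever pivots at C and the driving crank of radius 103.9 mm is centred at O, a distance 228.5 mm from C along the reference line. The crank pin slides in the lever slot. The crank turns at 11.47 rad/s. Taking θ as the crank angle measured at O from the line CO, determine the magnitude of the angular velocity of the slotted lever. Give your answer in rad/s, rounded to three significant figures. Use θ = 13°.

3.56

ω = 11.47 rad/s
Crank pin A relative to C: A = (d + r cosθ, r sinθ); lever angle φ = atan2(r sinθ, d + r cosθ).
Differentiating tanφ: φ̇ = rω(d cosθ + r)/(d² + r² + 2dr cosθ).
d² + r² + 2dr cosθ = |CA|² = 0.109273 m²;  d cosθ + r = +0.32654 m.
|ω_lever| = |0.1039·11.47·+0.32654| / 0.109273 = 3.5613 rad/s.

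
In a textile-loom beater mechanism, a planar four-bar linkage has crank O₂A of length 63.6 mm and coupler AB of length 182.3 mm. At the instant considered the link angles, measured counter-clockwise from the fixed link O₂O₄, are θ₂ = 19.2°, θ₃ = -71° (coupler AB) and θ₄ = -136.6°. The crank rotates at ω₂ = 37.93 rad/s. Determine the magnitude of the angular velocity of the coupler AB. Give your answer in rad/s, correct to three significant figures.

5.96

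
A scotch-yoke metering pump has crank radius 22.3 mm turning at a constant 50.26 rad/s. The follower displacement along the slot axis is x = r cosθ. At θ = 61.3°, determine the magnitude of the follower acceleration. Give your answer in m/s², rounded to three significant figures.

27.1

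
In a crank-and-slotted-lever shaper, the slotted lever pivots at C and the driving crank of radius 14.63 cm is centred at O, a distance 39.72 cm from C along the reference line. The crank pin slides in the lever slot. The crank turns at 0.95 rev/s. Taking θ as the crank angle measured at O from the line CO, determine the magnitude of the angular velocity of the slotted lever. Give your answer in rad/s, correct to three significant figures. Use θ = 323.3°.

1.49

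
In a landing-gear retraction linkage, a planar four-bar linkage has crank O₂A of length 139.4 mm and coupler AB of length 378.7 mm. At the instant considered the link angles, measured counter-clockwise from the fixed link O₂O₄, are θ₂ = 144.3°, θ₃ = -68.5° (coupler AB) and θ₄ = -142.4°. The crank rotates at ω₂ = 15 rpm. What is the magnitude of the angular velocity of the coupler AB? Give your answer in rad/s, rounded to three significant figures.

0.576

ω₂ = 1.571 rad/s (from 15 rpm).
Differentiating the loop-closure r₂e^{iθ₂}+r₃e^{iθ₃}=r₁+r₄e^{iθ₄} gives r₂ω₂e^{iθ₂}+r₃ω₃e^{iθ₃}=r₄ω₄e^{iθ₄}.
Eliminating the other unknown: ω₃ = r₂ω₂ sin(θ₄−θ₂) / [r₃ sin(θ₃−θ₄)].
Numerator sine = +0.95782; denominator sine = +0.96078.
Result = 0.1394·1.571·(+0.95782) / (0.3787·(+0.96078)) = +0.57643 rad/s; magnitude 0.57643 rad/s.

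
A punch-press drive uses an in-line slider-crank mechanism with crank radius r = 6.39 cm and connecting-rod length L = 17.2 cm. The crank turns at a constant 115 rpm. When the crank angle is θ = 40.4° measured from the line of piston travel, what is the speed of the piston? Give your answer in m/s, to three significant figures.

ω = 2π·115/60 = 12.04 rad/s
For an in-line slider-crank, x = r cosθ + √(L² − r² sin²θ), so v = −rω sinθ·[1 + r cosθ/√(L² − r² sin²θ)].
With r = 0.0639 m, L = 0.172 m, θ = 40.4°: √(L² − r² sin²θ) = 0.16694 m.
v = −0.0639·12.04·0.64812·[1 + 0.0639·0.76154/0.16694] = -0.64413 m/s.
|v| = 0.64413 m/s.

0.644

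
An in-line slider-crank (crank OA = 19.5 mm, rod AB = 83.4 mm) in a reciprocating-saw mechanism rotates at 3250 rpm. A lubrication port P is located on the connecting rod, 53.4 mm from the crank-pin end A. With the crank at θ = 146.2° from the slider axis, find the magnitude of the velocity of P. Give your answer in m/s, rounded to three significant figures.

ω = 340.3 rad/s.  Crank-pin speed |V_A| = rω = 6.6366 m/s, perpendicular to OA.
Rod angle: sinφ = −(r/L) sinθ ⇒ φ = -7.474°; ω_rod = −rω cosθ/√(L²−r²sin²θ) = +66.693 rad/s.
V_P = V_A + ω_rod × AP, with AP = 0.0534 m along the rod.
Components: V_Px = −rω sinθ − a·ω_rod·sinφ = -3.2287 m/s;  V_Py = rω cosθ + a·ω_rod·cosφ = -1.9838 m/s.
|V_P| = √(V_Px² + V_Py²) = 3.7894 m/s.

3.79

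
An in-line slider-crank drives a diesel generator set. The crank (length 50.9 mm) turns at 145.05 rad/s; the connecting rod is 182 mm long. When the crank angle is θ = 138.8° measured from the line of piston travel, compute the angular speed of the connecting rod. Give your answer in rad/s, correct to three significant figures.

31.1

ω = 145.1 rad/s
The rod makes angle φ with the slider axis where L sinφ = r sinθ; differentiating, L cosφ·φ̇ = r ω cosθ.
L cosφ = √(L² − r² sin²θ) = 0.17889 m.
|ω_rod| = r ω |cosθ| / √(L² − r² sin²θ) = 0.0509·145.1·0.75241/0.17889 = 31.054 rad/s.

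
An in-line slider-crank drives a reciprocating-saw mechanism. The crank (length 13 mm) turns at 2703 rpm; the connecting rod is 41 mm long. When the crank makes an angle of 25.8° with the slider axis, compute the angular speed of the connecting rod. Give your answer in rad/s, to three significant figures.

81.6

ω = 283.1 rad/s (converted from 2703 rpm).
The rod makes angle φ with the slider axis where L sinφ = r sinθ; differentiating, L cosφ·φ̇ = r ω cosθ.
L cosφ = √(L² − r² sin²θ) = 0.040608 m.
|ω_rod| = r ω |cosθ| / √(L² − r² sin²θ) = 0.013·283.1·0.90032/0.040608 = 81.584 rad/s.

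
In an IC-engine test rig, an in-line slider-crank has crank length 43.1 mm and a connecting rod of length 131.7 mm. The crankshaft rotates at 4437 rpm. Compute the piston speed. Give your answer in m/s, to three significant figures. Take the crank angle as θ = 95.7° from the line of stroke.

ω = 2π·4437/60 = 464.6 rad/s
For an in-line slider-crank, x = r cosθ + √(L² − r² sin²θ), so v = −rω sinθ·[1 + r cosθ/√(L² − r² sin²θ)].
With r = 0.0431 m, L = 0.1317 m, θ = 95.7°: √(L² − r² sin²θ) = 0.12452 m.
v = −0.0431·464.6·0.99506·[1 + 0.0431·-0.09932/0.12452] = -19.242 m/s.
|v| = 19.242 m/s.

19.2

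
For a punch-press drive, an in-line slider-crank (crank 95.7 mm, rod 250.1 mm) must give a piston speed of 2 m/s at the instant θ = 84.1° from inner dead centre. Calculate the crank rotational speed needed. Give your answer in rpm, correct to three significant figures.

192

For an in-line slider-crank, |v_piston| = rω|sinθ|·[1 + r cosθ/√(L² − r² sin²θ)].
With r = 0.0957 m, L = 0.2501 m, θ = 84.1°: the bracketed kinematic factor |dx/dθ| = 0.099242 m.
ω = v/|dx/dθ| = 2/0.099242 = 20.153 rad/s.
N = 60ω/(2π) = 192.44 rpm.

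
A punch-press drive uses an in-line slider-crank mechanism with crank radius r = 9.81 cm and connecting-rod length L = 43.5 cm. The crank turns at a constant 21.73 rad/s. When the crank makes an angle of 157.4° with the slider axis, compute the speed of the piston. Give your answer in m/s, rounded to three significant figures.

0.648

ω = 21.73 rad/s
For an in-line slider-crank, x = r cosθ + √(L² − r² sin²θ), so v = −rω sinθ·[1 + r cosθ/√(L² − r² sin²θ)].
With r = 0.0981 m, L = 0.435 m, θ = 157.4°: √(L² − r² sin²θ) = 0.43336 m.
v = −0.0981·21.73·0.38430·[1 + 0.0981·-0.92321/0.43336] = -0.648 m/s.
|v| = 0.648 m/s.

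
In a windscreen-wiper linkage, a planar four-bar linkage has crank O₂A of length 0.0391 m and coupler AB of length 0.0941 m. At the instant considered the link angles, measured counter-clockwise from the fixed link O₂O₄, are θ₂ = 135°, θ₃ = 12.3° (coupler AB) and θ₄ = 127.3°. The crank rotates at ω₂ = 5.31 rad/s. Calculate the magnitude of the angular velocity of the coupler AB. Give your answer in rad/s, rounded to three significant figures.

0.326

ω₂ = 5.31 rad/s
Differentiating the loop-closure r₂e^{iθ₂}+r₃e^{iθ₃}=r₁+r₄e^{iθ₄} gives r₂ω₂e^{iθ₂}+r₃ω₃e^{iθ₃}=r₄ω₄e^{iθ₄}.
Eliminating the other unknown: ω₃ = r₂ω₂ sin(θ₄−θ₂) / [r₃ sin(θ₃−θ₄)].
Numerator sine = -0.13399; denominator sine = -0.90631.
Result = 0.0391·5.31·(-0.13399) / (0.0941·(-0.90631)) = +0.32619 rad/s; magnitude 0.32619 rad/s.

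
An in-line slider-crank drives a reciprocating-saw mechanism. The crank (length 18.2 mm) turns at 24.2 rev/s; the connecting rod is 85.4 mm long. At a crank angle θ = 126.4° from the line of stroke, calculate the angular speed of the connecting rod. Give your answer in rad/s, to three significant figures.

ω = 152.1 rad/s (converted from 24.2 rev/s).
The rod makes angle φ with the slider axis where L sinφ = r sinθ; differentiating, L cosφ·φ̇ = r ω cosθ.
L cosφ = √(L² − r² sin²θ) = 0.084134 m.
|ω_rod| = r ω |cosθ| / √(L² − r² sin²θ) = 0.0182·152.1·0.59342/0.084134 = 19.519 rad/s.

19.5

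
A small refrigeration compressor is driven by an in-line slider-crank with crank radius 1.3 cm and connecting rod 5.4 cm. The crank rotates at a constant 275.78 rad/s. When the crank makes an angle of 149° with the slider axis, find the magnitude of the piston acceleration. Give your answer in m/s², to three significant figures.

ω = 275.8 rad/s
x(θ) = r cosθ + √(L² − r² sin²θ); with ω constant, a = ω²·d²x/dθ².
d²x/dθ² = −r cosθ − r²(cos2θ)/√u − r⁴ sin²2θ/(4u^{3/2}),  u = L² − r² sin²θ = 0.00287117 m².
Substituting r = 0.013 m, L = 0.054 m, θ = 149°: d²x/dθ² = +0.0096263 m.
a = ω²·d²x/dθ² = (275.8)²·(+0.0096263) = +732.12 m/s²;  |a| = 732.12 m/s².

732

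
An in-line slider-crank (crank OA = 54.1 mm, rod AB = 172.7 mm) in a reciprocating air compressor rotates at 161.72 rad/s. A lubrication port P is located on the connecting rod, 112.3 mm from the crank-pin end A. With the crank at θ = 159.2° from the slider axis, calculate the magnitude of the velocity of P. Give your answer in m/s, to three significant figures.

3.81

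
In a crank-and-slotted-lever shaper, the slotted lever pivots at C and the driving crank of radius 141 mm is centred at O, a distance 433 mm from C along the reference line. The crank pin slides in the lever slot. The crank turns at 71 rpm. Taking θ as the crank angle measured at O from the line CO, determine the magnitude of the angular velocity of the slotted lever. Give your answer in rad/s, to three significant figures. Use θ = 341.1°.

1.79

ω = 7.435 rad/s (from 71 rpm).
Crank pin A relative to C: A = (d + r cosθ, r sinθ); lever angle φ = atan2(r sinθ, d + r cosθ).
Differentiating tanφ: φ̇ = rω(d cosθ + r)/(d² + r² + 2dr cosθ).
d² + r² + 2dr cosθ = |CA|² = 0.322893 m²;  d cosθ + r = +0.55065 m.
|ω_lever| = |0.141·7.435·+0.55065| / 0.322893 = 1.7878 rad/s.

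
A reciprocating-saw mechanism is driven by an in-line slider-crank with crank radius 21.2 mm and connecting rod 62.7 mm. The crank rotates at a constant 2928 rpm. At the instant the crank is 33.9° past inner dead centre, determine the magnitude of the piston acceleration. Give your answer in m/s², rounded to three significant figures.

1930

ω = 2π·2928/60 = 306.6 rad/s
x(θ) = r cosθ + √(L² − r² sin²θ); with ω constant, a = ω²·d²x/dθ².
d²x/dθ² = −r cosθ − r²(cos2θ)/√u − r⁴ sin²2θ/(4u^{3/2}),  u = L² − r² sin²θ = 0.00379148 m².
Substituting r = 0.0212 m, L = 0.0627 m, θ = 33.9°: d²x/dθ² = -0.02054 m.
a = ω²·d²x/dθ² = (306.6)²·(-0.02054) = -1931 m/s²;  |a| = 1931 m/s².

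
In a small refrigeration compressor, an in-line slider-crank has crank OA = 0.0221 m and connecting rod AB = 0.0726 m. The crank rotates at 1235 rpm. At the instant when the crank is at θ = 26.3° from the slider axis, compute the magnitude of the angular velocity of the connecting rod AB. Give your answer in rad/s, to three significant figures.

35.6

ω = 129.3 rad/s (converted from 1235 rpm).
The rod makes angle φ with the slider axis where L sinφ = r sinθ; differentiating, L cosφ·φ̇ = r ω cosθ.
L cosφ = √(L² − r² sin²θ) = 0.071937 m.
|ω_rod| = r ω |cosθ| / √(L² − r² sin²θ) = 0.0221·129.3·0.89649/0.071937 = 35.619 rad/s.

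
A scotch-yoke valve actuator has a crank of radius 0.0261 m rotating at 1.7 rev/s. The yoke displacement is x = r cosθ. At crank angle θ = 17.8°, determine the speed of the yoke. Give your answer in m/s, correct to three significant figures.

ω = 10.68 rad/s (from 1.7 rev/s).
x = r cosθ ⇒ ẋ = −rω sinθ.
|v| = rω|sinθ| = 0.0261·10.68·|sin 17.8°| = 0.085223 m/s.

0.0852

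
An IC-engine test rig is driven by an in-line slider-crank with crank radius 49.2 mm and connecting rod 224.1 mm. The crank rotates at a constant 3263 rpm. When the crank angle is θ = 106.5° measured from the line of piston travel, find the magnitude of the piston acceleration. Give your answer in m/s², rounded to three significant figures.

ω = 2π·3263/60 = 341.7 rad/s
x(θ) = r cosθ + √(L² − r² sin²θ); with ω constant, a = ω²·d²x/dθ².
d²x/dθ² = −r cosθ − r²(cos2θ)/√u − r⁴ sin²2θ/(4u^{3/2}),  u = L² − r² sin²θ = 0.0479954 m².
Substituting r = 0.0492 m, L = 0.2241 m, θ = 106.5°: d²x/dθ² = +0.023199 m.
a = ω²·d²x/dθ² = (341.7)²·(+0.023199) = +2708.7 m/s²;  |a| = 2708.7 m/s².

2710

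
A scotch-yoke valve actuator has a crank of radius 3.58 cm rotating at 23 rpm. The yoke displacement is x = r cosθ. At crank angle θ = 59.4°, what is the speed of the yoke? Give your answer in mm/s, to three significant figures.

74.2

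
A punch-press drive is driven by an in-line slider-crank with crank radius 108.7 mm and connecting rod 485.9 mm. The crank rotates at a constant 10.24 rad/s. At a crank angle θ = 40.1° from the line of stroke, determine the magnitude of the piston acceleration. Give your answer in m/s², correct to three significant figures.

9.19

ω = 10.24 rad/s
x(θ) = r cosθ + √(L² − r² sin²θ); with ω constant, a = ω²·d²x/dθ².
d²x/dθ² = −r cosθ − r²(cos2θ)/√u − r⁴ sin²2θ/(4u^{3/2}),  u = L² − r² sin²θ = 0.231197 m².
Substituting r = 0.1087 m, L = 0.4859 m, θ = 40.1°: d²x/dθ² = -0.087634 m.
a = ω²·d²x/dθ² = (10.24)²·(-0.087634) = -9.1891 m/s²;  |a| = 9.1891 m/s².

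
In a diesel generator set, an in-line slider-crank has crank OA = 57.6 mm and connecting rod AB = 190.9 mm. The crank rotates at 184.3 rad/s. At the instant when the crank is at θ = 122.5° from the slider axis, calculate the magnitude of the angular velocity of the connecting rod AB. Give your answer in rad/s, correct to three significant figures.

30.9

ω = 184.3 rad/s
The rod makes angle φ with the slider axis where L sinφ = r sinθ; differentiating, L cosφ·φ̇ = r ω cosθ.
L cosφ = √(L² − r² sin²θ) = 0.18462 m.
|ω_rod| = r ω |cosθ| / √(L² − r² sin²θ) = 0.0576·184.3·0.53730/0.18462 = 30.896 rad/s.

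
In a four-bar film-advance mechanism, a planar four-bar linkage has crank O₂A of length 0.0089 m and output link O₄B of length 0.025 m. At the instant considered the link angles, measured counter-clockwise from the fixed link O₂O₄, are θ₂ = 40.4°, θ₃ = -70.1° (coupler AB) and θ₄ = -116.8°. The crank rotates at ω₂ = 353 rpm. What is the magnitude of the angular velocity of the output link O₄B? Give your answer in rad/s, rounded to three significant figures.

ω₂ = 36.97 rad/s (from 353 rpm).
Differentiating the loop-closure r₂e^{iθ₂}+r₃e^{iθ₃}=r₁+r₄e^{iθ₄} gives r₂ω₂e^{iθ₂}+r₃ω₃e^{iθ₃}=r₄ω₄e^{iθ₄}.
Eliminating the other unknown: ω₄ = r₂ω₂ sin(θ₂−θ₃) / [r₄ sin(θ₄−θ₃)].
Numerator sine = +0.93667; denominator sine = -0.72777.
Result = 0.0089·36.97·(+0.93667) / (0.025·(-0.72777)) = -16.937 rad/s; magnitude 16.937 rad/s.

16.9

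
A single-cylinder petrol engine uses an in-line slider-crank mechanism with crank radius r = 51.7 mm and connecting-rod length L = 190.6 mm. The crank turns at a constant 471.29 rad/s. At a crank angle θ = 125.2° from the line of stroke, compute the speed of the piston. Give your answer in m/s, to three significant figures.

16.7

ω = 471.3 rad/s
For an in-line slider-crank, x = r cosθ + √(L² − r² sin²θ), so v = −rω sinθ·[1 + r cosθ/√(L² − r² sin²θ)].
With r = 0.0517 m, L = 0.1906 m, θ = 125.2°: √(L² − r² sin²θ) = 0.18586 m.
v = −0.0517·471.3·0.81714·[1 + 0.0517·-0.57643/0.18586] = -16.718 m/s.
|v| = 16.718 m/s.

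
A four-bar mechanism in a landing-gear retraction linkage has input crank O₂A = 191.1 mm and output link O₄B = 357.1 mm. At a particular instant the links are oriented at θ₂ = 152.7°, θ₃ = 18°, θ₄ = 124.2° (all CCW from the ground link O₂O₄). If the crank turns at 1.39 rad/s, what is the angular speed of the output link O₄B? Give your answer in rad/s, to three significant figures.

ω₂ = 1.39 rad/s
Differentiating the loop-closure r₂e^{iθ₂}+r₃e^{iθ₃}=r₁+r₄e^{iθ₄} gives r₂ω₂e^{iθ₂}+r₃ω₃e^{iθ₃}=r₄ω₄e^{iθ₄}.
Eliminating the other unknown: ω₄ = r₂ω₂ sin(θ₂−θ₃) / [r₄ sin(θ₄−θ₃)].
Numerator sine = +0.71080; denominator sine = +0.96029.
Result = 0.1911·1.39·(+0.71080) / (0.3571·(+0.96029)) = +0.55059 rad/s; magnitude 0.55059 rad/s.

0.551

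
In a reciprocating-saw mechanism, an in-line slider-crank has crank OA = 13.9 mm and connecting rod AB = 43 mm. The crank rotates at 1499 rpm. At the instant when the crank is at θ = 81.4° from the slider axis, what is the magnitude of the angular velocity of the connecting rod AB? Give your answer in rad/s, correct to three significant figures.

ω = 157 rad/s (converted from 1499 rpm).
The rod makes angle φ with the slider axis where L sinφ = r sinθ; differentiating, L cosφ·φ̇ = r ω cosθ.
L cosφ = √(L² − r² sin²θ) = 0.040744 m.
|ω_rod| = r ω |cosθ| / √(L² − r² sin²θ) = 0.0139·157·0.14954/0.040744 = 8.0079 rad/s.

8.01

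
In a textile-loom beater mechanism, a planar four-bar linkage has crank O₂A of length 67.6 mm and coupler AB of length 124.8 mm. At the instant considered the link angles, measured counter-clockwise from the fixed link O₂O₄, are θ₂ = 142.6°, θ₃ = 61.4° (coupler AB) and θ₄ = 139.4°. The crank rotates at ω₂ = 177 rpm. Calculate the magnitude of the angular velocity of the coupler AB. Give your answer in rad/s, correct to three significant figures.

ω₂ = 18.54 rad/s (from 177 rpm).
Differentiating the loop-closure r₂e^{iθ₂}+r₃e^{iθ₃}=r₁+r₄e^{iθ₄} gives r₂ω₂e^{iθ₂}+r₃ω₃e^{iθ₃}=r₄ω₄e^{iθ₄}.
Eliminating the other unknown: ω₃ = r₂ω₂ sin(θ₄−θ₂) / [r₃ sin(θ₃−θ₄)].
Numerator sine = -0.05582; denominator sine = -0.97815.
Result = 0.0676·18.54·(-0.05582) / (0.1248·(-0.97815)) = +0.57297 rad/s; magnitude 0.57297 rad/s.

0.573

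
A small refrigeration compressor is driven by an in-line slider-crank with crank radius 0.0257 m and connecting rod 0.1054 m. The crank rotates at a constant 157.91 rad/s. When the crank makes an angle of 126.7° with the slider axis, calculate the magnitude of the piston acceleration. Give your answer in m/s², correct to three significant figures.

ω = 157.9 rad/s
x(θ) = r cosθ + √(L² − r² sin²θ); with ω constant, a = ω²·d²x/dθ².
d²x/dθ² = −r cosθ − r²(cos2θ)/√u − r⁴ sin²2θ/(4u^{3/2}),  u = L² − r² sin²θ = 0.0106846 m².
Substituting r = 0.0257 m, L = 0.1054 m, θ = 126.7°: d²x/dθ² = +0.017094 m.
a = ω²·d²x/dθ² = (157.9)²·(+0.017094) = +426.24 m/s²;  |a| = 426.24 m/s².

426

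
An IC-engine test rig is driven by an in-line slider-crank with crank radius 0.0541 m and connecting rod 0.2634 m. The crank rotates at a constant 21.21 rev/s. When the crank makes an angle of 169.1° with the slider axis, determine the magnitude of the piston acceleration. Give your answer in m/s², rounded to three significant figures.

ω = 2π·21.2 = 133.3 rad/s
x(θ) = r cosθ + √(L² − r² sin²θ); with ω constant, a = ω²·d²x/dθ².
d²x/dθ² = −r cosθ − r²(cos2θ)/√u − r⁴ sin²2θ/(4u^{3/2}),  u = L² − r² sin²θ = 0.0692749 m².
Substituting r = 0.0541 m, L = 0.2634 m, θ = 169.1°: d²x/dθ² = +0.042783 m.
a = ω²·d²x/dθ² = (133.3)²·(+0.042783) = +759.82 m/s²;  |a| = 759.82 m/s².

760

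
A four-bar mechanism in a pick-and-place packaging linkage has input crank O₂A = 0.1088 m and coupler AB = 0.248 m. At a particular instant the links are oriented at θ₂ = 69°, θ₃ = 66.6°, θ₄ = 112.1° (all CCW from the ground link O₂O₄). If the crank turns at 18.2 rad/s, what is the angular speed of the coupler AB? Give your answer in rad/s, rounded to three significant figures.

ω₂ = 18.2 rad/s
Differentiating the loop-closure r₂e^{iθ₂}+r₃e^{iθ₃}=r₁+r₄e^{iθ₄} gives r₂ω₂e^{iθ₂}+r₃ω₃e^{iθ₃}=r₄ω₄e^{iθ₄}.
Eliminating the other unknown: ω₃ = r₂ω₂ sin(θ₄−θ₂) / [r₃ sin(θ₃−θ₄)].
Numerator sine = +0.68327; denominator sine = -0.71325.
Result = 0.1088·18.2·(+0.68327) / (0.248·(-0.71325)) = -7.6489 rad/s; magnitude 7.6489 rad/s.

7.65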